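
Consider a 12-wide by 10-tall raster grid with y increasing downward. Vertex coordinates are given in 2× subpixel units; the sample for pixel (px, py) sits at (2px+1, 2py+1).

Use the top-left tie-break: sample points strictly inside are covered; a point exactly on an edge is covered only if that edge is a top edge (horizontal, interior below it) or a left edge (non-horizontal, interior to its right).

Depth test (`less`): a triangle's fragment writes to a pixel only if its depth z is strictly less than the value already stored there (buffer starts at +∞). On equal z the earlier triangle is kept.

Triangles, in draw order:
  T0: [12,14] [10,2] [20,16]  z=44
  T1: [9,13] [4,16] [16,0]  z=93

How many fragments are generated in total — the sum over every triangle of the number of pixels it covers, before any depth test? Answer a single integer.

T0:
  2·area = 92
  edge (12, 14)→(10, 2): d=(-2,-12) top-left  bias=+0
  edge (10, 2)→(20, 16): d=(10,14) right/bottom  bias=-1
  edge (20, 16)→(12, 14): d=(-8,-2) top-left  bias=+0
    (5,2)@(11, 5): e=[6,16,70] → #
    (6,2)@(13, 5): e=[30,-12,74] → ·
    (5,3)@(11, 7): e=[2,36,54] → #
    (6,3)@(13, 7): e=[26,8,58] → #
    (7,3)@(15, 7): e=[50,-20,62] → ·
    (5,4)@(11, 9): e=[-2,56,38] → ·
    (6,4)@(13, 9): e=[22,28,42] → #
    (7,4)@(15, 9): e=[46,0,46] → ·  [on edge]
    (6,5)@(13, 11): e=[18,48,26] → #
    (7,5)@(15, 11): e=[42,20,30] → #
    (8,5)@(17, 11): e=[66,-8,34] → ·
    (6,6)@(13, 13): e=[14,68,10] → #
  covered (11 px):
    · · · · · · · · · · · ·
    · · · · · · · · · · · ·
    · · · · · # · · · · · ·
    · · · · · # # · · · · ·
    · · · · · · # · · · · ·
    · · · · · · # # · · · ·
    · · · · · · # # # · · ·
    · · · · · · · · # # · ·
    · · · · · · · · · · · ·
    · · · · · · · · · · · ·
T1:
  2·area = 44
  edge (9, 13)→(4, 16): d=(-5,3) right/bottom  bias=-1
  edge (4, 16)→(16, 0): d=(12,-16) top-left  bias=+0
  edge (16, 0)→(9, 13): d=(-7,13) right/bottom  bias=-1
    (6,2)@(13, 5): e=[28,12,4] → #
    (7,2)@(15, 5): e=[22,44,-22] → ·
    (5,3)@(11, 7): e=[24,4,16] → #
    (6,3)@(13, 7): e=[18,36,-10] → ·
    (9,3)@(19, 7): e=[0,132,-88] → ·  [on edge]
    (5,4)@(11, 9): e=[14,28,2] → #
    (6,4)@(13, 9): e=[8,60,-24] → ·
    (4,5)@(9, 11): e=[10,20,14] → #
    (5,5)@(11, 11): e=[4,52,-12] → ·
    (3,6)@(7, 13): e=[6,12,26] → #
    (4,6)@(9, 13): e=[0,44,0] → ·  [on edge]
    (2,7)@(5, 15): e=[2,4,38] → #
  covered (6 px):
    · · · · · · · · · · · ·
    · · · · · · · · · · · ·
    · · · · · · # · · · · ·
    · · · · · # · · · · · ·
    · · · · · # · · · · · ·
    · · · · # · · · · · · ·
    · · · # · · · · · · · ·
    · · # · · · · · · · · ·
    · · · · · · · · · · · ·
    · · · · · · · · · · · ·

Final: 17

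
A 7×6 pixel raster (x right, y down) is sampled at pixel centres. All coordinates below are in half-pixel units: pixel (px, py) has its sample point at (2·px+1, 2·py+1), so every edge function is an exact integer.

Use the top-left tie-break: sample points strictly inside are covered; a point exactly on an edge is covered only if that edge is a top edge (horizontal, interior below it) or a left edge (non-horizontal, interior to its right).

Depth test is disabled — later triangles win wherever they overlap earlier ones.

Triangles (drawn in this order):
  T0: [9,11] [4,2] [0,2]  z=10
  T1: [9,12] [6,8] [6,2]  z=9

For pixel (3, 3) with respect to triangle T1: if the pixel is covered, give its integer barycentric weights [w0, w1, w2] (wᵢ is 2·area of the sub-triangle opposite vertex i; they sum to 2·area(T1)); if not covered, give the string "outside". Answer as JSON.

T0:
  2·area = 36  (B↔C swapped to make it positive)
  edge (9, 11)→(0, 2): d=(-9,-9) top-left  bias=+0
  edge (0, 2)→(4, 2): d=(4,0) top-left  bias=+0
  edge (4, 2)→(9, 11): d=(5,9) right/bottom  bias=-1
    (0,1)@(1, 3): e=[0,4,32] → #  [on edge]
    (1,1)@(3, 3): e=[18,4,14] → #
    (2,1)@(5, 3): e=[36,4,-4] → ·
    (0,2)@(1, 5): e=[-18,12,42] → ·
    (1,2)@(3, 5): e=[0,12,24] → #  [on edge]
    (2,2)@(5, 5): e=[18,12,6] → #
    (3,2)@(7, 5): e=[36,12,-12] → ·
    (1,3)@(3, 7): e=[-18,20,34] → ·
    (2,3)@(5, 7): e=[0,20,16] → #  [on edge]
    (3,3)@(7, 7): e=[18,20,-2] → ·
    (2,4)@(5, 9): e=[-18,28,26] → ·
    (3,4)@(7, 9): e=[0,28,8] → #  [on edge]
    (4,5)@(9, 11): e=[0,36,0] → ·  [on edge]
  covered (6 px):
    · · · · · · ·
    # # · · · · ·
    · # # · · · ·
    · · # · · · ·
    · · · # · · ·
    · · · · · · ·
T1:
  2·area = 18
  edge (9, 12)→(6, 8): d=(-3,-4) top-left  bias=+0
  edge (6, 8)→(6, 2): d=(0,-6) top-left  bias=+0
  edge (6, 2)→(9, 12): d=(3,10) right/bottom  bias=-1
    (3,3)@(7, 7): e=[7,6,5] → #
    (4,3)@(9, 7): e=[15,18,-15] → ·
    (3,4)@(7, 9): e=[1,6,11] → #
    (4,4)@(9, 9): e=[9,18,-9] → ·
    (3,5)@(7, 11): e=[-5,6,17] → ·
  covered (2 px):
    · · · · · · ·
    · · · · · · ·
    · · · · · · ·
    · · · # · · ·
    · · · # · · ·
    · · · · · · ·

Final: [6,5,7]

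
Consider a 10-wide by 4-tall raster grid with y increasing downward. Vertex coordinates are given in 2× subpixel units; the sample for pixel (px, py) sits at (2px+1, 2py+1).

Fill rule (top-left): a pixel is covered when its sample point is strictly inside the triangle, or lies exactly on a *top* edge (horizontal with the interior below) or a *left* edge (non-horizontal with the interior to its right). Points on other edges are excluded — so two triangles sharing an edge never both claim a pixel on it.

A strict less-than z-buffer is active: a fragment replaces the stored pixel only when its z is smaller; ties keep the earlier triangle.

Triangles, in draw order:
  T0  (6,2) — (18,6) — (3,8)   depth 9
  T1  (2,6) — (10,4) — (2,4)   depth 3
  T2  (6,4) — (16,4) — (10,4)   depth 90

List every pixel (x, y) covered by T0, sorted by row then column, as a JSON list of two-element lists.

T0:
  2·area = 84
  edge (6, 2)→(18, 6): d=(12,4) right/bottom  bias=-1
  edge (18, 6)→(3, 8): d=(-15,2) right/bottom  bias=-1
  edge (3, 8)→(6, 2): d=(3,-6) top-left  bias=+0
    (1,0)@(3, 1): e=[0,105,-21] → ·  [on edge]
    (3,1)@(7, 3): e=[8,67,9] → #
    (4,1)@(9, 3): e=[0,63,21] → ·  [on edge]
    (2,2)@(5, 5): e=[40,41,3] → #
    (4,2)@(9, 5): e=[24,33,27] → #
    (5,2)@(11, 5): e=[16,29,39] → #
    (6,2)@(13, 5): e=[8,25,51] → #
    (7,2)@(15, 5): e=[0,21,63] → ·  [on edge]
    (2,3)@(5, 7): e=[64,11,9] → #
    (5,3)@(11, 7): e=[40,-1,45] → ·
    (6,3)@(13, 7): e=[32,-5,57] → ·
  covered (9 px):
    · · · · · · · · · ·
    · · · # · · · · · ·
    · · # # # # # · · ·
    · · # # # · · · · ·
T1:
  2·area = 16  (B↔C swapped to make it positive)
  edge (2, 6)→(2, 4): d=(0,-2) top-left  bias=+0
  edge (2, 4)→(10, 4): d=(8,0) top-left  bias=+0
  edge (10, 4)→(2, 6): d=(-8,2) right/bottom  bias=-1
    (1,2)@(3, 5): e=[2,8,6] → #
    (2,2)@(5, 5): e=[6,8,2] → #
    (3,2)@(7, 5): e=[10,8,-2] → ·
    (1,3)@(3, 7): e=[2,24,-10] → ·
    (2,3)@(5, 7): e=[6,24,-14] → ·
  covered (2 px):
    · · · · · · · · · ·
    · · · · · · · · · ·
    · # # · · · · · · ·
    · · · · · · · · · ·
T2:
  degenerate (2·area = 0) — covers nothing

Answer: [[3,1],[2,2],[3,2],[4,2],[5,2],[6,2],[2,3],[3,3],[4,3]]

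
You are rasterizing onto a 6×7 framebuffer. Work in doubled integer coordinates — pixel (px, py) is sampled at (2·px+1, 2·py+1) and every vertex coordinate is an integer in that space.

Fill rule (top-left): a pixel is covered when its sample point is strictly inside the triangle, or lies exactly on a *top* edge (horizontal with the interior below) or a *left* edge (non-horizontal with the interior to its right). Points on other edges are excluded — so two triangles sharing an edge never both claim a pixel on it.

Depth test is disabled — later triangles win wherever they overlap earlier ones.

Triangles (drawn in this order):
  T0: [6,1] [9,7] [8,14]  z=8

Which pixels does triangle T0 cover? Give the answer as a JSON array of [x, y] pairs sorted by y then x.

T0:
  2·area = 27
  edge (6, 1)→(9, 7): d=(3,6) right/bottom  bias=-1
  edge (9, 7)→(8, 14): d=(-1,7) right/bottom  bias=-1
  edge (8, 14)→(6, 1): d=(-2,-13) top-left  bias=+0
    (3,1)@(7, 3): e=[0,18,9] → ·  [on edge]
    (3,2)@(7, 5): e=[6,16,5] → #
    (4,2)@(9, 5): e=[-6,2,31] → ·
    (3,3)@(7, 7): e=[12,14,1] → #
    (4,3)@(9, 7): e=[0,0,27] → ·  [on edge]
    (3,4)@(7, 9): e=[18,12,-3] → ·
    (5,5)@(11, 11): e=[0,-18,45] → ·  [on edge]
  covered (2 px):
    · · · · · ·
    · · · · · ·
    · · · # · ·
    · · · # · ·
    · · · · · ·
    · · · · · ·
    · · · · · ·

Final: [[3,2],[3,3]]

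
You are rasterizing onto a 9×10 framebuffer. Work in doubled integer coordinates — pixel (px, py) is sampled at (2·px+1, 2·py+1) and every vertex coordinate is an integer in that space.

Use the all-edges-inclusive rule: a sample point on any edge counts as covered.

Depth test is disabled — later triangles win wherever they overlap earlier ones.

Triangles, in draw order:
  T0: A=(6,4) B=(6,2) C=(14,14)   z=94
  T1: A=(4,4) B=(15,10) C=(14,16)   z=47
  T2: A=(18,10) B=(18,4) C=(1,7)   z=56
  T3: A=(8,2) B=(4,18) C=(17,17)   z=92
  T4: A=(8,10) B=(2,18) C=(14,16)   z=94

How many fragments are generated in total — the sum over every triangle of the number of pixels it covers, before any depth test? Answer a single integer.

T0:
  2·area = 16
  edge (6, 4)→(6, 2): d=(0,-2) inclusive
  edge (6, 2)→(14, 14): d=(8,12) inclusive
  edge (14, 14)→(6, 4): d=(-8,-10) inclusive
    (3,2)@(7, 5): e=[2,12,2] → X
    (4,2)@(9, 5): e=[6,-12,22] → .
    (3,3)@(7, 7): e=[2,28,-14] → .
    (4,3)@(9, 7): e=[6,4,6] → X
    (5,3)@(11, 7): e=[10,-20,26] → .
    (4,4)@(9, 9): e=[6,20,-10] → .
  covered (2 px):
    . . . . . . . . .
    . . . . . . . . .
    . . . X . . . . .
    . . . . X . . . .
    . . . . . . . . .
    . . . . . . . . .
    . . . . . . . . .
    . . . . . . . . .
    . . . . . . . . .
    . . . . . . . . .
T1:
  2·area = 72
  edge (4, 4)→(15, 10): d=(11,6) inclusive
  edge (15, 10)→(14, 16): d=(-1,6) inclusive
  edge (14, 16)→(4, 4): d=(-10,-12) inclusive
    (2,2)@(5, 5): e=[5,65,2] → X
    (3,2)@(7, 5): e=[-7,53,26] → .
    (2,3)@(5, 7): e=[27,63,-18] → .
    (3,3)@(7, 7): e=[15,51,6] → X
    (4,3)@(9, 7): e=[3,39,30] → X
    (5,3)@(11, 7): e=[-9,27,54] → .
    (3,4)@(7, 9): e=[37,49,-14] → .
    (4,4)@(9, 9): e=[25,37,10] → X
    (5,4)@(11, 9): e=[13,25,34] → X
    (6,4)@(13, 9): e=[1,13,58] → X
    (7,4)@(15, 9): e=[-11,1,82] → .
    (4,5)@(9, 11): e=[47,35,-10] → .
  covered (9 px):
    . . . . . . . . .
    . . . . . . . . .
    . . X . . . . . .
    . . . X X . . . .
    . . . . X X X . .
    . . . . . X X . .
    . . . . . . X . .
    . . . . . . . . .
    . . . . . . . . .
    . . . . . . . . .
T2:
  2·area = 102  (B↔C swapped to make it positive)
  edge (18, 10)→(1, 7): d=(-17,-3) inclusive
  edge (1, 7)→(18, 4): d=(17,-3) inclusive
  edge (18, 4)→(18, 10): d=(0,6) inclusive
    (6,2)@(13, 5): e=[70,2,30] → X
    (7,2)@(15, 5): e=[76,8,18] → X
    (8,2)@(17, 5): e=[82,14,6] → X
    (0,3)@(1, 7): e=[0,0,102] → X  [on edge]
    (1,3)@(3, 7): e=[6,6,90] → X
    (2,3)@(5, 7): e=[12,12,78] → X
    (3,3)@(7, 7): e=[18,18,66] → X
    (4,3)@(9, 7): e=[24,24,54] → X
    (5,3)@(11, 7): e=[30,30,42] → X
    (0,4)@(1, 9): e=[-34,34,102] → .
    (1,4)@(3, 9): e=[-28,40,90] → .
    (2,4)@(5, 9): e=[-22,46,78] → .
  covered (15 px):
    . . . . . . . . .
    . . . . . . . . .
    . . . . . . X X X
    X X X X X X X X X
    . . . . . . X X X
    . . . . . . . . .
    . . . . . . . . .
    . . . . . . . . .
    . . . . . . . . .
    . . . . . . . . .
T3:
  2·area = 204  (B↔C swapped to make it positive)
  edge (8, 2)→(17, 17): d=(9,15) inclusive
  edge (17, 17)→(4, 18): d=(-13,1) inclusive
  edge (4, 18)→(8, 2): d=(4,-16) inclusive
    (4,2)@(9, 5): e=[12,164,28] → X
    (5,2)@(11, 5): e=[-18,162,60] → .
    (3,3)@(7, 7): e=[60,140,4] → X
    (5,3)@(11, 7): e=[0,136,68] → X  [on edge]
    (6,3)@(13, 7): e=[-30,134,100] → .
    (3,4)@(7, 9): e=[78,114,12] → X
    (6,4)@(13, 9): e=[-12,108,108] → .
    (3,5)@(7, 11): e=[96,88,20] → X
    (6,5)@(13, 11): e=[6,82,116] → X
    (7,5)@(15, 11): e=[-24,80,148] → .
    (3,6)@(7, 13): e=[114,62,28] → X
    (7,6)@(15, 13): e=[-6,54,156] → .
    (8,8)@(17, 17): e=[0,0,204] → X  [on edge]
  covered (28 px):
    . . . . . . . . .
    . . . . . . . . .
    . . . . X . . . .
    . . . X X X . . .
    . . . X X X . . .
    . . . X X X X . .
    . . . X X X X . .
    . . X X X X X X .
    . . X X X X X X X
    . . . . . . . . .
T4:
  2·area = 84  (B↔C swapped to make it positive)
  edge (8, 10)→(14, 16): d=(6,6) inclusive
  edge (14, 16)→(2, 18): d=(-12,2) inclusive
  edge (2, 18)→(8, 10): d=(6,-8) inclusive
    (0,1)@(1, 3): e=[0,182,-98] → .  [on edge]
    (1,2)@(3, 5): e=[0,154,-70] → .  [on edge]
    (2,3)@(5, 7): e=[0,126,-42] → .  [on edge]
    (3,4)@(7, 9): e=[0,98,-14] → .  [on edge]
    (4,5)@(9, 11): e=[0,70,14] → X  [on edge]
    (5,5)@(11, 11): e=[-12,66,30] → .
    (3,6)@(7, 13): e=[24,50,10] → X
    (5,6)@(11, 13): e=[0,42,42] → X  [on edge]
    (6,6)@(13, 13): e=[-12,38,58] → .
    (2,7)@(5, 15): e=[48,30,6] → X
    (6,7)@(13, 15): e=[0,14,70] → X  [on edge]
    (7,7)@(15, 15): e=[-12,10,86] → .
    (7,8)@(15, 17): e=[0,-14,98] → .  [on edge]
    (8,9)@(17, 19): e=[0,-42,126] → .  [on edge]
  covered (12 px):
    . . . . . . . . .
    . . . . . . . . .
    . . . . . . . . .
    . . . . . . . . .
    . . . . . . . . .
    . . . . X . . . .
    . . . X X X . . .
    . . X X X X X . .
    . X X X . . . . .
    . . . . . . . . .

Final: 66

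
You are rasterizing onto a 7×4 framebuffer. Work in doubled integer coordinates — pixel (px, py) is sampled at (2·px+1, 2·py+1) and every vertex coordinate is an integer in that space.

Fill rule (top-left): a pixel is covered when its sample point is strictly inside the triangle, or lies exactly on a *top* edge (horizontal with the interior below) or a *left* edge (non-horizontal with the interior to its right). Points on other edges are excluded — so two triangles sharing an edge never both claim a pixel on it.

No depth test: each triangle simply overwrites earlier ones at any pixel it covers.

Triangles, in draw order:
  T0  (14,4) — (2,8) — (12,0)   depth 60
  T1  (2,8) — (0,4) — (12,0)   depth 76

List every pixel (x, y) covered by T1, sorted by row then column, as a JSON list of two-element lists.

T0:
  2·area = 56
  edge (14, 4)→(2, 8): d=(-12,4) right/bottom  bias=-1
  edge (2, 8)→(12, 0): d=(10,-8) top-left  bias=+0
  edge (12, 0)→(14, 4): d=(2,4) right/bottom  bias=-1
    (5,0)@(11, 1): e=[48,2,6] → #
    (6,0)@(13, 1): e=[40,18,-2] → ·
    (4,1)@(9, 3): e=[32,6,18] → #
    (6,1)@(13, 3): e=[16,38,2] → #
    (3,2)@(7, 5): e=[16,10,30] → #
    (5,2)@(11, 5): e=[0,42,14] → ·  [on edge]
    (6,2)@(13, 5): e=[-8,58,6] → ·
    (2,3)@(5, 7): e=[0,14,42] → ·  [on edge]
    (3,3)@(7, 7): e=[-8,30,34] → ·
    (4,3)@(9, 7): e=[-16,46,26] → ·
  covered (6 px):
    · · · · · # ·
    · · · · # # #
    · · · # # · ·
    · · · · · · ·
T1:
  2·area = 56
  edge (2, 8)→(0, 4): d=(-2,-4) top-left  bias=+0
  edge (0, 4)→(12, 0): d=(12,-4) top-left  bias=+0
  edge (12, 0)→(2, 8): d=(-10,8) right/bottom  bias=-1
    (4,0)@(9, 1): e=[42,0,14] → #  [on edge]
    (5,0)@(11, 1): e=[50,8,-2] → ·
    (1,1)@(3, 3): e=[14,0,42] → #  [on edge]
    (2,1)@(5, 3): e=[22,8,26] → #
    (3,1)@(7, 3): e=[30,16,10] → #
    (4,1)@(9, 3): e=[38,24,-6] → ·
    (0,2)@(1, 5): e=[2,16,38] → #
    (3,2)@(7, 5): e=[26,40,-10] → ·
    (0,3)@(1, 7): e=[-2,40,18] → ·
    (1,3)@(3, 7): e=[6,48,2] → #
    (2,3)@(5, 7): e=[14,56,-14] → ·
  covered (8 px):
    · · · · # · ·
    · # # # · · ·
    # # # · · · ·
    · # · · · · ·

Answer: [[4,0],[1,1],[2,1],[3,1],[0,2],[1,2],[2,2],[1,3]]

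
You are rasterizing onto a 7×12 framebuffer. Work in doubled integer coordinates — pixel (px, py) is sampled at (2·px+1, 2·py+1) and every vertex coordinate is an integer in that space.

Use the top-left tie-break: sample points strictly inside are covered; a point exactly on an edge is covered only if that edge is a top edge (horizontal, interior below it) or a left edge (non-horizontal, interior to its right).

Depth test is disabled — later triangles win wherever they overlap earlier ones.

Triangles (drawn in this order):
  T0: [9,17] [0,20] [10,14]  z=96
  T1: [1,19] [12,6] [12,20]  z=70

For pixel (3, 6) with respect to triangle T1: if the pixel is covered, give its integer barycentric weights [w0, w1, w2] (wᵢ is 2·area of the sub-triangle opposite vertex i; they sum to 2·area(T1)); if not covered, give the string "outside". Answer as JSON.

T0:
  2·area = 24
  edge (9, 17)→(0, 20): d=(-9,3) right/bottom  bias=-1
  edge (0, 20)→(10, 14): d=(10,-6) top-left  bias=+0
  edge (10, 14)→(9, 17): d=(-1,3) right/bottom  bias=-1
    (6,2)@(13, 5): e=[96,-72,0] → ·  [on edge]
    (5,5)@(11, 11): e=[48,-24,0] → ·  [on edge]
    (4,7)@(9, 15): e=[18,4,2] → █
    (5,7)@(11, 15): e=[12,16,-4] → ·
    (2,8)@(5, 17): e=[12,0,12] → █  [on edge]
    (3,8)@(7, 17): e=[6,12,6] → █
    (4,8)@(9, 17): e=[0,24,0] → ·  [on edge]
    (1,9)@(3, 19): e=[0,8,16] → ·  [on edge]
    (2,9)@(5, 19): e=[-6,20,10] → ·
    (3,9)@(7, 19): e=[-12,32,4] → ·
    (3,11)@(7, 23): e=[-48,72,0] → ·  [on edge]
  covered (3 px):
    · · · · · · ·
    · · · · · · ·
    · · · · · · ·
    · · · · · · ·
    · · · · · · ·
    · · · · · · ·
    · · · · · · ·
    · · · · █ · ·
    · · █ █ · · ·
    · · · · · · ·
    · · · · · · ·
    · · · · · · ·
T1:
  2·area = 154
  edge (1, 19)→(12, 6): d=(11,-13) top-left  bias=+0
  edge (12, 6)→(12, 20): d=(0,14) right/bottom  bias=-1
  edge (12, 20)→(1, 19): d=(-11,-1) top-left  bias=+0
    (5,4)@(11, 9): e=[20,14,120] → █
    (6,4)@(13, 9): e=[46,-14,122] → ·
    (4,5)@(9, 11): e=[16,42,96] → █
    (6,5)@(13, 11): e=[68,-14,100] → ·
    (3,6)@(7, 13): e=[12,70,72] → █
    (6,6)@(13, 13): e=[90,-14,78] → ·
    (2,7)@(5, 15): e=[8,98,48] → █
    (6,7)@(13, 15): e=[112,-14,56] → ·
    (1,8)@(3, 17): e=[4,126,24] → █
    (6,8)@(13, 17): e=[134,-14,34] → ·
    (0,9)@(1, 19): e=[0,154,0] → █  [on edge]
    (6,9)@(13, 19): e=[156,-14,12] → ·
  covered (21 px):
    · · · · · · ·
    · · · · · · ·
    · · · · · · ·
    · · · · · · ·
    · · · · · █ ·
    · · · · █ █ ·
    · · · █ █ █ ·
    · · █ █ █ █ ·
    · █ █ █ █ █ ·
    █ █ █ █ █ █ ·
    · · · · · · ·
    · · · · · · ·

Final: [70,72,12]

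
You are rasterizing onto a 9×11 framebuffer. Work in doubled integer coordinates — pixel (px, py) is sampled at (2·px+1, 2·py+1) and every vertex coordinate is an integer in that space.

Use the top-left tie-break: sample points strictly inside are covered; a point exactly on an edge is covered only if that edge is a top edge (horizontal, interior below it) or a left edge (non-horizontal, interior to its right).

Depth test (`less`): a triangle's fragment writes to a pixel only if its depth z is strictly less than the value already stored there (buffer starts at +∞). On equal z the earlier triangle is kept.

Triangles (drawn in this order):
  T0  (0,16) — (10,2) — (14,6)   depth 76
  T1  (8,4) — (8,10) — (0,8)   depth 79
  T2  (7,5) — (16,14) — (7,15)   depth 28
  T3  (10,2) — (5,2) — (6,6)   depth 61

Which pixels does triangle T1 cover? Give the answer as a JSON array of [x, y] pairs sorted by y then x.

T0:
  2·area = 96
  edge (0, 16)→(10, 2): d=(10,-14) top-left  bias=+0
  edge (10, 2)→(14, 6): d=(4,4) right/bottom  bias=-1
  edge (14, 6)→(0, 16): d=(-14,10) right/bottom  bias=-1
    (4,0)@(9, 1): e=[-24,0,120] → ·  [on edge]
    (5,1)@(11, 3): e=[24,0,72] → ·  [on edge]
    (4,2)@(9, 5): e=[16,16,64] → █
    (5,2)@(11, 5): e=[44,8,44] → █
    (6,2)@(13, 5): e=[72,0,24] → ·  [on edge]
    (3,3)@(7, 7): e=[8,32,56] → █
    (6,3)@(13, 7): e=[92,8,-4] → ·
    (7,3)@(15, 7): e=[120,0,-24] → ·  [on edge]
    (2,4)@(5, 9): e=[0,48,48] → █  [on edge]
    (5,4)@(11, 9): e=[84,24,-12] → ·
    (8,4)@(17, 9): e=[168,0,-72] → ·  [on edge]
    (2,5)@(5, 11): e=[20,56,20] → █
    (3,5)@(7, 11): e=[48,48,0] → ·  [on edge]
  covered (11 px):
    · · · · · · · · ·
    · · · · · · · · ·
    · · · · █ █ · · ·
    · · · █ █ █ · · ·
    · · █ █ █ · · · ·
    · · █ · · · · · ·
    · █ · · · · · · ·
    █ · · · · · · · ·
    · · · · · · · · ·
    · · · · · · · · ·
    · · · · · · · · ·
T1:
  2·area = 48
  edge (8, 4)→(8, 10): d=(0,6) right/bottom  bias=-1
  edge (8, 10)→(0, 8): d=(-8,-2) top-left  bias=+0
  edge (0, 8)→(8, 4): d=(8,-4) top-left  bias=+0
    (3,2)@(7, 5): e=[6,38,4] → █
    (4,2)@(9, 5): e=[-6,42,12] → ·
    (1,3)@(3, 7): e=[30,14,4] → █
    (2,3)@(5, 7): e=[18,18,12] → █
    (4,3)@(9, 7): e=[-6,26,28] → ·
    (1,4)@(3, 9): e=[30,-2,20] → ·
    (2,4)@(5, 9): e=[18,2,28] → █
    (4,4)@(9, 9): e=[-6,10,44] → ·
    (2,5)@(5, 11): e=[18,-14,44] → ·
    (3,5)@(7, 11): e=[6,-10,52] → ·
  covered (6 px):
    · · · · · · · · ·
    · · · · · · · · ·
    · · · █ · · · · ·
    · █ █ █ · · · · ·
    · · █ █ · · · · ·
    · · · · · · · · ·
    · · · · · · · · ·
    · · · · · · · · ·
    · · · · · · · · ·
    · · · · · · · · ·
    · · · · · · · · ·
T2:
  2·area = 90
  edge (7, 5)→(16, 14): d=(9,9) right/bottom  bias=-1
  edge (16, 14)→(7, 15): d=(-9,1) right/bottom  bias=-1
  edge (7, 15)→(7, 5): d=(0,-10) top-left  bias=+0
    (1,0)@(3, 1): e=[0,130,-40] → ·  [on edge]
    (3,0)@(7, 1): e=[-36,126,0] → ·  [on edge]
    (2,1)@(5, 3): e=[0,110,-20] → ·  [on edge]
    (3,1)@(7, 3): e=[-18,108,0] → ·  [on edge]
    (3,2)@(7, 5): e=[0,90,0] → ·  [on edge]
    (3,3)@(7, 7): e=[18,72,0] → █  [on edge]
    (4,3)@(9, 7): e=[0,70,20] → ·  [on edge]
    (3,4)@(7, 9): e=[36,54,0] → █  [on edge]
    (4,4)@(9, 9): e=[18,52,20] → █
    (5,4)@(11, 9): e=[0,50,40] → ·  [on edge]
    (3,5)@(7, 11): e=[54,36,0] → █  [on edge]
    (5,5)@(11, 11): e=[18,32,40] → █
    (6,5)@(13, 11): e=[0,30,60] → ·  [on edge]
    (3,6)@(7, 13): e=[72,18,0] → █  [on edge]
    (7,6)@(15, 13): e=[0,10,80] → ·  [on edge]
    (3,7)@(7, 15): e=[90,0,0] → ·  [on edge]
    (8,7)@(17, 15): e=[0,-10,100] → ·  [on edge]
    (3,8)@(7, 17): e=[108,-18,0] → ·  [on edge]
    (3,9)@(7, 19): e=[126,-36,0] → ·  [on edge]
    (3,10)@(7, 21): e=[144,-54,0] → ·  [on edge]
  covered (10 px):
    · · · · · · · · ·
    · · · · · · · · ·
    · · · · · · · · ·
    · · · █ · · · · ·
    · · · █ █ · · · ·
    · · · █ █ █ · · ·
    · · · █ █ █ █ · ·
    · · · · · · · · ·
    · · · · · · · · ·
    · · · · · · · · ·
    · · · · · · · · ·
T3:
  2·area = 20  (B↔C swapped to make it positive)
  edge (10, 2)→(6, 6): d=(-4,4) right/bottom  bias=-1
  edge (6, 6)→(5, 2): d=(-1,-4) top-left  bias=+0
  edge (5, 2)→(10, 2): d=(5,0) top-left  bias=+0
    (5,0)@(11, 1): e=[0,25,-5] → ·  [on edge]
    (3,1)@(7, 3): e=[8,7,5] → █
    (4,1)@(9, 3): e=[0,15,5] → ·  [on edge]
    (3,2)@(7, 5): e=[0,5,15] → ·  [on edge]
    (2,3)@(5, 7): e=[0,-5,25] → ·  [on edge]
    (1,4)@(3, 9): e=[0,-15,35] → ·  [on edge]
    (0,5)@(1, 11): e=[0,-25,45] → ·  [on edge]
  covered (1 px):
    · · · · · · · · ·
    · · · █ · · · · ·
    · · · · · · · · ·
    · · · · · · · · ·
    · · · · · · · · ·
    · · · · · · · · ·
    · · · · · · · · ·
    · · · · · · · · ·
    · · · · · · · · ·
    · · · · · · · · ·
    · · · · · · · · ·

Result: [[3,2],[1,3],[2,3],[3,3],[2,4],[3,4]]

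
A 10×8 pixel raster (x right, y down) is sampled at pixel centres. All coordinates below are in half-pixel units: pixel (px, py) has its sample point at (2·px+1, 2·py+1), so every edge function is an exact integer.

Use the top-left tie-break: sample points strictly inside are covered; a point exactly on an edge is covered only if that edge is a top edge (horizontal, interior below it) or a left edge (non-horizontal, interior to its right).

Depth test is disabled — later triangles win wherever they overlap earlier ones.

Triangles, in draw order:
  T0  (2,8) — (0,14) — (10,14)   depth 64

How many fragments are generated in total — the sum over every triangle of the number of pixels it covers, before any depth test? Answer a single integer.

T0:
  2·area = 60  (B↔C swapped to make it positive)
  edge (2, 8)→(10, 14): d=(8,6) right/bottom  bias=-1
  edge (10, 14)→(0, 14): d=(-10,0) right/bottom  bias=-1
  edge (0, 14)→(2, 8): d=(2,-6) top-left  bias=+0
    (1,2)@(3, 5): e=[-30,90,0] → ·  [on edge]
    (1,4)@(3, 9): e=[2,50,8] → #
    (2,4)@(5, 9): e=[-10,50,20] → ·
    (0,5)@(1, 11): e=[30,30,0] → #  [on edge]
    (2,5)@(5, 11): e=[6,30,24] → #
    (3,5)@(7, 11): e=[-6,30,36] → ·
    (0,6)@(1, 13): e=[46,10,4] → #
    (3,6)@(7, 13): e=[10,10,40] → #
    (4,6)@(9, 13): e=[-2,10,52] → ·
    (0,7)@(1, 15): e=[62,-10,8] → ·
    (1,7)@(3, 15): e=[50,-10,20] → ·
    (2,7)@(5, 15): e=[38,-10,32] → ·
  covered (8 px):
    · · · · · · · · · ·
    · · · · · · · · · ·
    · · · · · · · · · ·
    · · · · · · · · · ·
    · # · · · · · · · ·
    # # # · · · · · · ·
    # # # # · · · · · ·
    · · · · · · · · · ·

Answer: 8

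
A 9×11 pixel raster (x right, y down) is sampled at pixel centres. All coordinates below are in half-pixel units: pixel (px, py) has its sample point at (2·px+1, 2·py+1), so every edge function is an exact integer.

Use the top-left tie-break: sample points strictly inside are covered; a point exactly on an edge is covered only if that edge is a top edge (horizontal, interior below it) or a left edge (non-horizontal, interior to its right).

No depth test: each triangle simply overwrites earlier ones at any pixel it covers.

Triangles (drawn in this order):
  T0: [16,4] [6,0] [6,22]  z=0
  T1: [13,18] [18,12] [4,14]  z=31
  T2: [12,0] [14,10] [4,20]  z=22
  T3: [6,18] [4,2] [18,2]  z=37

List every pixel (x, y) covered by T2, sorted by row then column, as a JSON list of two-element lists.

T0:
  2·area = 220  (B↔C swapped to make it positive)
  edge (16, 4)→(6, 22): d=(-10,18) right/bottom  bias=-1
  edge (6, 22)→(6, 0): d=(0,-22) top-left  bias=+0
  edge (6, 0)→(16, 4): d=(10,4) right/bottom  bias=-1
    (3,0)@(7, 1): e=[192,22,6] → X
    (4,0)@(9, 1): e=[156,66,-2] → .
    (3,1)@(7, 3): e=[172,22,26] → X
    (4,1)@(9, 3): e=[136,66,18] → X
    (5,1)@(11, 3): e=[100,110,10] → X
    (6,1)@(13, 3): e=[64,154,2] → X
    (7,1)@(15, 3): e=[28,198,-6] → .
    (3,2)@(7, 5): e=[152,22,46] → X
    (7,2)@(15, 5): e=[8,198,14] → X
    (8,2)@(17, 5): e=[-28,242,6] → .
    (3,3)@(7, 7): e=[132,22,66] → X
    (7,3)@(15, 7): e=[-12,198,34] → .
    (5,6)@(11, 13): e=[0,110,110] → .  [on edge]
  covered (27 px):
    . . . X . . . . .
    . . . X X X X . .
    . . . X X X X X .
    . . . X X X X . .
    . . . X X X X . .
    . . . X X X . . .
    . . . X X . . . .
    . . . X X . . . .
    . . . X . . . . .
    . . . X . . . . .
    . . . . . . . . .
T1:
  2·area = 74  (B↔C swapped to make it positive)
  edge (13, 18)→(4, 14): d=(-9,-4) top-left  bias=+0
  edge (4, 14)→(18, 12): d=(14,-2) top-left  bias=+0
  edge (18, 12)→(13, 18): d=(-5,6) right/bottom  bias=-1
    (5,6)@(11, 13): e=[37,0,37] → X  [on edge]
    (6,6)@(13, 13): e=[45,4,25] → X
    (7,6)@(15, 13): e=[53,8,13] → X
    (8,6)@(17, 13): e=[61,12,1] → X
    (3,7)@(7, 15): e=[3,20,51] → X
    (4,7)@(9, 15): e=[11,24,39] → X
    (8,7)@(17, 15): e=[43,40,-9] → .
    (3,8)@(7, 17): e=[-15,48,41] → .
    (4,8)@(9, 17): e=[-7,52,29] → .
    (5,8)@(11, 17): e=[1,56,17] → X
    (7,8)@(15, 17): e=[17,64,-7] → .
    (5,9)@(11, 19): e=[-17,84,7] → .
  covered (11 px):
    . . . . . . . . .
    . . . . . . . . .
    . . . . . . . . .
    . . . . . . . . .
    . . . . . . . . .
    . . . . . . . . .
    . . . . . X X X X
    . . . X X X X X .
    . . . . . X X . .
    . . . . . . . . .
    . . . . . . . . .
T2:
  2·area = 120
  edge (12, 0)→(14, 10): d=(2,10) right/bottom  bias=-1
  edge (14, 10)→(4, 20): d=(-10,10) right/bottom  bias=-1
  edge (4, 20)→(12, 0): d=(8,-20) top-left  bias=+0
    (5,1)@(11, 3): e=[16,100,4] → X
    (6,1)@(13, 3): e=[-4,80,44] → .
    (5,2)@(11, 5): e=[20,80,20] → X
    (6,2)@(13, 5): e=[0,60,60] → .  [on edge]
    (5,3)@(11, 7): e=[24,60,36] → X
    (6,3)@(13, 7): e=[4,40,76] → X
    (7,3)@(15, 7): e=[-16,20,116] → .
    (8,3)@(17, 7): e=[-36,0,156] → .  [on edge]
    (4,4)@(9, 9): e=[48,60,12] → X
    (7,4)@(15, 9): e=[-12,0,132] → .  [on edge]
    (4,5)@(9, 11): e=[52,40,28] → X
    (6,5)@(13, 11): e=[12,0,108] → .  [on edge]
    (5,6)@(11, 13): e=[36,0,84] → .  [on edge]
    (4,7)@(9, 15): e=[60,0,60] → .  [on edge]
    (7,7)@(15, 15): e=[0,-60,180] → .  [on edge]
    (3,8)@(7, 17): e=[84,0,36] → .  [on edge]
    (2,9)@(5, 19): e=[108,0,12] → .  [on edge]
    (1,10)@(3, 21): e=[132,0,-12] → .  [on edge]
  covered (12 px):
    . . . . . . . . .
    . . . . . X . . .
    . . . . . X . . .
    . . . . . X X . .
    . . . . X X X . .
    . . . . X X . . .
    . . . X X . . . .
    . . . X . . . . .
    . . . . . . . . .
    . . . . . . . . .
    . . . . . . . . .
T3:
  2·area = 224
  edge (6, 18)→(4, 2): d=(-2,-16) top-left  bias=+0
  edge (4, 2)→(18, 2): d=(14,0) top-left  bias=+0
  edge (18, 2)→(6, 18): d=(-12,16) right/bottom  bias=-1
    (2,1)@(5, 3): e=[14,14,196] → X
    (3,1)@(7, 3): e=[46,14,164] → X
    (4,1)@(9, 3): e=[78,14,132] → X
    (5,1)@(11, 3): e=[110,14,100] → X
    (6,1)@(13, 3): e=[142,14,68] → X
    (7,1)@(15, 3): e=[174,14,36] → X
    (8,1)@(17, 3): e=[206,14,4] → X
    (2,2)@(5, 5): e=[10,42,172] → X
    (8,2)@(17, 5): e=[202,42,-20] → .
    (2,3)@(5, 7): e=[6,70,148] → X
    (7,3)@(15, 7): e=[166,70,-12] → .
    (2,4)@(5, 9): e=[2,98,124] → X
  covered (28 px):
    . . . . . . . . .
    . . X X X X X X X
    . . X X X X X X .
    . . X X X X X . .
    . . X X X X . . .
    . . . X X X . . .
    . . . X X . . . .
    . . . X . . . . .
    . . . . . . . . .
    . . . . . . . . .
    . . . . . . . . .

Result: [[5,1],[5,2],[5,3],[6,3],[4,4],[5,4],[6,4],[4,5],[5,5],[3,6],[4,6],[3,7]]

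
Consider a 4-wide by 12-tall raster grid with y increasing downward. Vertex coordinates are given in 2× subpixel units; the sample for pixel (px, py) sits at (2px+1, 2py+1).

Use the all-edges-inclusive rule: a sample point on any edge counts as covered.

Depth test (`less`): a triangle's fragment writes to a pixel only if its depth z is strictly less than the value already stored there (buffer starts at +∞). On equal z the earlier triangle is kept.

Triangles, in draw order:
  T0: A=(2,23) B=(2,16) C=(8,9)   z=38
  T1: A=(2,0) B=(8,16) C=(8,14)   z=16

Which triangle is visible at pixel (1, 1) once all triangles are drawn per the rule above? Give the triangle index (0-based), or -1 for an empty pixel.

T0:
  2·area = 42
  edge (2, 23)→(2, 16): d=(0,-7) inclusive
  edge (2, 16)→(8, 9): d=(6,-7) inclusive
  edge (8, 9)→(2, 23): d=(-6,14) inclusive
    (3,5)@(7, 11): e=[35,5,2] → X
    (2,6)@(5, 13): e=[21,3,18] → X
    (3,6)@(7, 13): e=[35,17,-10] → .
    (1,7)@(3, 15): e=[7,1,34] → X
    (3,7)@(7, 15): e=[35,29,-22] → .
    (1,8)@(3, 17): e=[7,13,22] → X
    (2,8)@(5, 17): e=[21,27,-6] → .
    (1,9)@(3, 19): e=[7,25,10] → X
    (2,9)@(5, 19): e=[21,39,-18] → .
    (1,10)@(3, 21): e=[7,37,-2] → .
  covered (6 px):
    . . . .
    . . . .
    . . . .
    . . . .
    . . . .
    . . . X
    . . X .
    . X X .
    . X . .
    . X . .
    . . . .
    . . . .
T1:
  2·area = 12  (B↔C swapped to make it positive)
  edge (2, 0)→(8, 14): d=(6,14) inclusive
  edge (8, 14)→(8, 16): d=(0,2) inclusive
  edge (8, 16)→(2, 0): d=(-6,-16) inclusive
    (2,3)@(5, 7): e=[0,6,6] → X  [on edge]
    (3,3)@(7, 7): e=[-28,2,38] → .
    (2,4)@(5, 9): e=[12,6,-6] → .
    (3,6)@(7, 13): e=[8,2,2] → X
    (3,7)@(7, 15): e=[20,2,-10] → .
  covered (2 px):
    . . . .
    . . . .
    . . . .
    . . X .
    . . . .
    . . . .
    . . . X
    . . . .
    . . . .
    . . . .
    . . . .
    . . . .

Z-buffer (winner per pixel, '.' = empty):
  . . . .
  . . . .
  . . . .
  . . 1 .
  . . . .
  . . . 0
  . . 0 1
  . 0 0 .
  . 0 . .
  . 0 . .
  . . . .
  . . . .

Result: -1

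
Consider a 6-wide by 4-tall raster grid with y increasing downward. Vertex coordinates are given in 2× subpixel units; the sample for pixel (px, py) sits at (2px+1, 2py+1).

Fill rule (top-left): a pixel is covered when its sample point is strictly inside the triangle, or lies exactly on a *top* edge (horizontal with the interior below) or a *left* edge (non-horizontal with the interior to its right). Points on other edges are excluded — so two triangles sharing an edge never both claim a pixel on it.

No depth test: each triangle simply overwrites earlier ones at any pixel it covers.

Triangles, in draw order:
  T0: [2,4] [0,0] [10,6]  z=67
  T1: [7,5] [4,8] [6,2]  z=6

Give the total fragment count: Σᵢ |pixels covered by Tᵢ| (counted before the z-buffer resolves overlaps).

T0:
  2·area = 28
  edge (2, 4)→(0, 0): d=(-2,-4) top-left  bias=+0
  edge (0, 0)→(10, 6): d=(10,6) right/bottom  bias=-1
  edge (10, 6)→(2, 4): d=(-8,-2) top-left  bias=+0
    (0,0)@(1, 1): e=[2,4,22] → █
    (1,0)@(3, 1): e=[10,-8,26] → ·
    (0,1)@(1, 3): e=[-2,24,6] → ·
    (1,1)@(3, 3): e=[6,12,10] → █
    (2,1)@(5, 3): e=[14,0,14] → ·  [on edge]
    (1,2)@(3, 5): e=[2,32,-6] → ·
    (3,2)@(7, 5): e=[18,8,2] → █
    (4,2)@(9, 5): e=[26,-4,6] → ·
    (3,3)@(7, 7): e=[14,28,-14] → ·
  covered (3 px):
    █ · · · · ·
    · █ · · · ·
    · · · █ · ·
    · · · · · ·
T1:
  2·area = 12
  edge (7, 5)→(4, 8): d=(-3,3) right/bottom  bias=-1
  edge (4, 8)→(6, 2): d=(2,-6) top-left  bias=+0
  edge (6, 2)→(7, 5): d=(1,3) right/bottom  bias=-1
    (5,0)@(11, 1): e=[0,28,-16] → ·  [on edge]
    (4,1)@(9, 3): e=[0,20,-8] → ·  [on edge]
    (2,2)@(5, 5): e=[6,0,6] → █  [on edge]
    (3,2)@(7, 5): e=[0,12,0] → ·  [on edge]
    (2,3)@(5, 7): e=[0,4,8] → ·  [on edge]
  covered (1 px):
    · · · · · ·
    · · · · · ·
    · · █ · · ·
    · · · · · ·

Final: 4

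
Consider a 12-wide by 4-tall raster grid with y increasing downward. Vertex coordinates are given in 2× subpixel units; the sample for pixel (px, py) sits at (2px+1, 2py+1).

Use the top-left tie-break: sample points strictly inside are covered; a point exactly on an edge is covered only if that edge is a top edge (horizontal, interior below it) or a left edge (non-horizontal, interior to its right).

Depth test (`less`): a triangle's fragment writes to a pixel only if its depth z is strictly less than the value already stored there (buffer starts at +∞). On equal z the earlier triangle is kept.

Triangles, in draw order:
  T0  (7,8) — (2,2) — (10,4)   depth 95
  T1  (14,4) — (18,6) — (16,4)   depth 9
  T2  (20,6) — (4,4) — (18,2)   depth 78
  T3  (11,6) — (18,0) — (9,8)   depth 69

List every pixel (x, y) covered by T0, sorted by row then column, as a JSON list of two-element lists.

T0:
  2·area = 38
  edge (7, 8)→(2, 2): d=(-5,-6) top-left  bias=+0
  edge (2, 2)→(10, 4): d=(8,2) right/bottom  bias=-1
  edge (10, 4)→(7, 8): d=(-3,4) right/bottom  bias=-1
    (1,1)@(3, 3): e=[1,6,31] → X
    (2,1)@(5, 3): e=[13,2,23] → X
    (3,1)@(7, 3): e=[25,-2,15] → .
    (1,2)@(3, 5): e=[-9,22,25] → .
    (2,2)@(5, 5): e=[3,18,17] → X
    (3,2)@(7, 5): e=[15,14,9] → X
    (4,2)@(9, 5): e=[27,10,1] → X
    (5,2)@(11, 5): e=[39,6,-7] → .
    (2,3)@(5, 7): e=[-7,34,11] → .
    (3,3)@(7, 7): e=[5,30,3] → X
    (4,3)@(9, 7): e=[17,26,-5] → .
  covered (6 px):
    . . . . . . . . . . . .
    . X X . . . . . . . . .
    . . X X X . . . . . . .
    . . . X . . . . . . . .
T1:
  2·area = 4  (B↔C swapped to make it positive)
  edge (14, 4)→(16, 4): d=(2,0) top-left  bias=+0
  edge (16, 4)→(18, 6): d=(2,2) right/bottom  bias=-1
  edge (18, 6)→(14, 4): d=(-4,-2) top-left  bias=+0
    (6,0)@(13, 1): e=[-6,0,10] → .  [on edge]
    (7,1)@(15, 3): e=[-2,0,6] → .  [on edge]
    (8,2)@(17, 5): e=[2,0,2] → .  [on edge]
    (9,3)@(19, 7): e=[6,0,-2] → .  [on edge]
  covered (0 px):
    . . . . . . . . . . . .
    . . . . . . . . . . . .
    . . . . . . . . . . . .
    . . . . . . . . . . . .
T2:
  2·area = 60
  edge (20, 6)→(4, 4): d=(-16,-2) top-left  bias=+0
  edge (4, 4)→(18, 2): d=(14,-2) top-left  bias=+0
  edge (18, 2)→(20, 6): d=(2,4) right/bottom  bias=-1
    (5,1)@(11, 3): e=[30,0,30] → X  [on edge]
    (6,1)@(13, 3): e=[34,4,22] → X
    (7,1)@(15, 3): e=[38,8,14] → X
    (8,1)@(17, 3): e=[42,12,6] → X
    (9,1)@(19, 3): e=[46,16,-2] → .
    (5,2)@(11, 5): e=[-2,28,34] → .
    (6,2)@(13, 5): e=[2,32,26] → X
    (9,2)@(19, 5): e=[14,44,2] → X
    (10,2)@(21, 5): e=[18,48,-6] → .
    (6,3)@(13, 7): e=[-30,60,30] → .
    (7,3)@(15, 7): e=[-26,64,22] → .
    (8,3)@(17, 7): e=[-22,68,14] → .
  covered (8 px):
    . . . . . . . . . . . .
    . . . . . X X X X . . .
    . . . . . . X X X X . .
    . . . . . . . . . . . .
T3:
  2·area = 2
  edge (11, 6)→(18, 0): d=(7,-6) top-left  bias=+0
  edge (18, 0)→(9, 8): d=(-9,8) right/bottom  bias=-1
  edge (9, 8)→(11, 6): d=(2,-2) top-left  bias=+0
  covered (0 px):
    . . . . . . . . . . . .
    . . . . . . . . . . . .
    . . . . . . . . . . . .
    . . . . . . . . . . . .

Final: [[1,1],[2,1],[2,2],[3,2],[4,2],[3,3]]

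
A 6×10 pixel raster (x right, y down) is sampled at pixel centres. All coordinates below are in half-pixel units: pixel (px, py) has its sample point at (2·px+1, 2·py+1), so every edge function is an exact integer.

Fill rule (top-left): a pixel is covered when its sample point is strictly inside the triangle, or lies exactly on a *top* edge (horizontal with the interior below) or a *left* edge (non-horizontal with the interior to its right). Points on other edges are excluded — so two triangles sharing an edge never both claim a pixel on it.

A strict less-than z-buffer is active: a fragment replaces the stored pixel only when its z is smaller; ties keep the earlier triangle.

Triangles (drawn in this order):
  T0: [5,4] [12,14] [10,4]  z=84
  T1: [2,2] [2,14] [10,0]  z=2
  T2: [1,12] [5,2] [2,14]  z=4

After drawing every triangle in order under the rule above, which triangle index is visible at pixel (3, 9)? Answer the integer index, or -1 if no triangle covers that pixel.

T0:
  2·area = 50  (B↔C swapped to make it positive)
  edge (5, 4)→(10, 4): d=(5,0) top-left  bias=+0
  edge (10, 4)→(12, 14): d=(2,10) right/bottom  bias=-1
  edge (12, 14)→(5, 4): d=(-7,-10) top-left  bias=+0
    (3,2)@(7, 5): e=[5,32,13] → X
    (4,2)@(9, 5): e=[5,12,33] → X
    (5,2)@(11, 5): e=[5,-8,53] → .
    (3,3)@(7, 7): e=[15,36,-1] → .
    (4,3)@(9, 7): e=[15,16,19] → X
    (5,3)@(11, 7): e=[15,-4,39] → .
    (4,4)@(9, 9): e=[25,20,5] → X
    (5,4)@(11, 9): e=[25,0,25] → .  [on edge]
    (4,5)@(9, 11): e=[35,24,-9] → .
    (5,5)@(11, 11): e=[35,4,11] → X
    (5,6)@(11, 13): e=[45,8,-3] → .
  covered (5 px):
    . . . . . .
    . . . . . .
    . . . X X .
    . . . . X .
    . . . . X .
    . . . . . X
    . . . . . .
    . . . . . .
    . . . . . .
    . . . . . .
T1:
  2·area = 96  (B↔C swapped to make it positive)
  edge (2, 2)→(10, 0): d=(8,-2) top-left  bias=+0
  edge (10, 0)→(2, 14): d=(-8,14) right/bottom  bias=-1
  edge (2, 14)→(2, 2): d=(0,-12) top-left  bias=+0
    (3,0)@(7, 1): e=[2,34,60] → X
    (4,0)@(9, 1): e=[6,6,84] → X
    (5,0)@(11, 1): e=[10,-22,108] → .
    (1,1)@(3, 3): e=[10,74,12] → X
    (2,1)@(5, 3): e=[14,46,36] → X
    (4,1)@(9, 3): e=[22,-10,84] → .
    (1,2)@(3, 5): e=[26,58,12] → X
    (4,2)@(9, 5): e=[38,-26,84] → .
    (1,3)@(3, 7): e=[42,42,12] → X
    (3,3)@(7, 7): e=[50,-14,60] → .
    (1,4)@(3, 9): e=[58,26,12] → X
    (2,4)@(5, 9): e=[62,-2,36] → .
  covered (12 px):
    . . . X X .
    . X X X . .
    . X X X . .
    . X X . . .
    . X . . . .
    . X . . . .
    . . . . . .
    . . . . . .
    . . . . . .
    . . . . . .
T2:
  2·area = 18
  edge (1, 12)→(5, 2): d=(4,-10) top-left  bias=+0
  edge (5, 2)→(2, 14): d=(-3,12) right/bottom  bias=-1
  edge (2, 14)→(1, 12): d=(-1,-2) top-left  bias=+0
    (1,3)@(3, 7): e=[0,9,9] → X  [on edge]
    (2,3)@(5, 7): e=[20,-15,13] → .
    (1,4)@(3, 9): e=[8,3,7] → X
    (2,4)@(5, 9): e=[28,-21,11] → .
    (1,5)@(3, 11): e=[16,-3,5] → .
  covered (2 px):
    . . . . . .
    . . . . . .
    . . . . . .
    . X . . . .
    . X . . . .
    . . . . . .
    . . . . . .
    . . . . . .
    . . . . . .
    . . . . . .

Z-buffer (winner per pixel, '.' = empty):
  . . . 1 1 .
  . 1 1 1 . .
  . 1 1 1 0 .
  . 1 1 . 0 .
  . 1 . . 0 .
  . 1 . . . 0
  . . . . . .
  . . . . . .
  . . . . . .
  . . . . . .

Final: -1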